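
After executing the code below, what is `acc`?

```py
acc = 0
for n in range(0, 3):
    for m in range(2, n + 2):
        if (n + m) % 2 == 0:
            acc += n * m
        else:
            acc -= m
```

-1

n=1,m=2: odd sum, acc = 0-2 = -2
n=2,m=2: even sum, acc = (-2)+4 = 2
n=2,m=3: odd sum, acc = 2-3 = -1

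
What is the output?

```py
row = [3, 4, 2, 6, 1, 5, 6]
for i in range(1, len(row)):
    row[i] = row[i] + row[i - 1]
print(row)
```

[3, 7, 9, 15, 16, 21, 27]

i=1: row[1] = 4+3 = 7 → [3, 7, 2, 6, 1, 5, 6]
i=2: row[2] = 2+7 = 9 → [3, 7, 9, 6, 1, 5, 6]
i=3: row[3] = 6+9 = 15 → [3, 7, 9, 15, 1, 5, 6]
i=4: row[4] = 1+15 = 16 → [3, 7, 9, 15, 16, 5, 6]
i=5: row[5] = 5+16 = 21 → [3, 7, 9, 15, 16, 21, 6]
i=6: row[6] = 6+21 = 27 → [3, 7, 9, 15, 16, 21, 27]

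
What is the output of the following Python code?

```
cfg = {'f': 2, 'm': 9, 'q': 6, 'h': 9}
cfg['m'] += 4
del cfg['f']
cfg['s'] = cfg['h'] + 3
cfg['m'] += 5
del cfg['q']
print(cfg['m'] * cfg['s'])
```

cfg['m'] = 9+4 = 13 → {'f': 2, 'm': 13, 'q': 6, 'h': 9}
del 'f' → {'m': 13, 'q': 6, 'h': 9}
cfg['s'] = cfg['h']+3 = 12 → {'m': 13, 'q': 6, 'h': 9, 's': 12}
cfg['m'] = 13+5 = 18 → {'m': 18, 'q': 6, 'h': 9, 's': 12}
del 'q' → {'m': 18, 'h': 9, 's': 12}
cfg['m']*cfg['s'] = 18*12 = 216

216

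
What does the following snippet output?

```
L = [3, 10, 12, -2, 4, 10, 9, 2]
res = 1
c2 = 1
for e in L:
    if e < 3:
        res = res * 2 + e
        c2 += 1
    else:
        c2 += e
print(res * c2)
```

e=3: not <3; c2=4
e=10: not <3; c2=14
e=12: not <3; c2=26
e=-2: <3, res = 1*2+(-2) = 0; c2=27
e=4: not <3; c2=31
e=10: not <3; c2=41
e=9: not <3; c2=50
e=2: <3, res = 0*2+2 = 2; c2=51
res*c2 = 2*51 = 102

102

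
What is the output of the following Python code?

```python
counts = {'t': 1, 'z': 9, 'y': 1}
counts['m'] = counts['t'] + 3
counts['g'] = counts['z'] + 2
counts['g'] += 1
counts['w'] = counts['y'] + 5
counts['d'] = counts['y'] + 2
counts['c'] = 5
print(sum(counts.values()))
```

41

counts['m'] = counts['t']+3 = 4 → {'t': 1, 'z': 9, 'y': 1, 'm': 4}
counts['g'] = counts['z']+2 = 11 → {'t': 1, 'z': 9, 'y': 1, 'm': 4, 'g': 11}
counts['g'] = 11+1 = 12 → {'t': 1, 'z': 9, 'y': 1, 'm': 4, 'g': 12}
counts['w'] = counts['y']+5 = 6 → {'t': 1, 'z': 9, 'y': 1, 'm': 4, 'g': 12, 'w': 6}
counts['d'] = counts['y']+2 = 3 → {'t': 1, 'z': 9, 'y': 1, 'm': 4, 'g': 12, 'w': 6, 'd': 3}
counts['c'] = 5 → {'t': 1, 'z': 9, 'y': 1, 'm': 4, 'g': 12, 'w': 6, 'd': 3, 'c': 5}
sum of values = 41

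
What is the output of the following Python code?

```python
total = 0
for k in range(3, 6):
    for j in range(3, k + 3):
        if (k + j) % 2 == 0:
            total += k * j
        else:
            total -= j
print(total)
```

117

k=3,j=3: even sum, total = 0+9 = 9
k=3,j=4: odd sum, total = 9-4 = 5
k=3,j=5: even sum, total = 5+15 = 20
k=4,j=3: odd sum, total = 20-3 = 17
k=4,j=4: even sum, total = 17+16 = 33
k=4,j=5: odd sum, total = 33-5 = 28
k=4,j=6: even sum, total = 28+24 = 52
k=5,j=3: even sum, total = 52+15 = 67
k=5,j=4: odd sum, total = 67-4 = 63
k=5,j=5: even sum, total = 63+25 = 88
k=5,j=6: odd sum, total = 88-6 = 82
k=5,j=7: even sum, total = 82+35 = 117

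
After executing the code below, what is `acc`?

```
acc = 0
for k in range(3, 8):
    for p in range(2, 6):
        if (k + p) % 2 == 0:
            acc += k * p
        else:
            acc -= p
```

146

k=3,p=2: odd sum, acc = 0-2 = -2
k=3,p=3: even sum, acc = (-2)+9 = 7
k=3,p=4: odd sum, acc = 7-4 = 3
k=3,p=5: even sum, acc = 3+15 = 18
k=4,p=2: even sum, acc = 18+8 = 26
k=4,p=3: odd sum, acc = 26-3 = 23
k=4,p=4: even sum, acc = 23+16 = 39
k=4,p=5: odd sum, acc = 39-5 = 34
k=5,p=2: odd sum, acc = 34-2 = 32
k=5,p=3: even sum, acc = 32+15 = 47
k=5,p=4: odd sum, acc = 47-4 = 43
k=5,p=5: even sum, acc = 43+25 = 68
k=6,p=2: even sum, acc = 68+12 = 80
k=6,p=3: odd sum, acc = 80-3 = 77
k=6,p=4: even sum, acc = 77+24 = 101
k=6,p=5: odd sum, acc = 101-5 = 96
k=7,p=2: odd sum, acc = 96-2 = 94
k=7,p=3: even sum, acc = 94+21 = 115
k=7,p=4: odd sum, acc = 115-4 = 111
k=7,p=5: even sum, acc = 111+35 = 146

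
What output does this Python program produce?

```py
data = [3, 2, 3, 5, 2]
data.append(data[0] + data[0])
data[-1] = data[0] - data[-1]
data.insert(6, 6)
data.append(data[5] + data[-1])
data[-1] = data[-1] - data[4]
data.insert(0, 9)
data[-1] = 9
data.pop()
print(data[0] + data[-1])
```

append data[0]+data[0] = 3+3 = 6 → [3, 2, 3, 5, 2, 6]
data[-1] = data[0]-data[-1] = 3-6 = -3 → [3, 2, 3, 5, 2, -3]
insert 6 at 6 → [3, 2, 3, 5, 2, -3, 6]
append data[5]+data[-1] = (-3)+6 = 3 → [3, 2, 3, 5, 2, -3, 6, 3]
data[-1] = data[-1]-data[4] = 3-2 = 1 → [3, 2, 3, 5, 2, -3, 6, 1]
insert 9 at 0 → [9, 3, 2, 3, 5, 2, -3, 6, 1]
data[-1] = 9 → [9, 3, 2, 3, 5, 2, -3, 6, 9]
pop() removes 9 → [9, 3, 2, 3, 5, 2, -3, 6]
data[0]+data[-1] = 9+6 = 15

15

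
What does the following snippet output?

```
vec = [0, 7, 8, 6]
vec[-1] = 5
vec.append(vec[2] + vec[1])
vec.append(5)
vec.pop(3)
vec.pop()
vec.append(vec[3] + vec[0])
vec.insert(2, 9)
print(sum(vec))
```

54

vec[-1] = 5 → [0, 7, 8, 5]
append vec[2]+vec[1] = 8+7 = 15 → [0, 7, 8, 5, 15]
append 5 → [0, 7, 8, 5, 15, 5]
pop(3) removes 5 → [0, 7, 8, 15, 5]
pop() removes 5 → [0, 7, 8, 15]
append vec[3]+vec[0] = 15+0 = 15 → [0, 7, 8, 15, 15]
insert 9 at 2 → [0, 7, 9, 8, 15, 15]
sum = 54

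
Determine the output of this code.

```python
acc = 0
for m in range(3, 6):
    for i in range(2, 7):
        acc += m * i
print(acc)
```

240

m=3,i=2: acc = 0+6 = 6
m=3,i=3: acc = 6+9 = 15
m=3,i=4: acc = 15+12 = 27
m=3,i=5: acc = 27+15 = 42
m=3,i=6: acc = 42+18 = 60
m=4,i=2: acc = 60+8 = 68
m=4,i=3: acc = 68+12 = 80
m=4,i=4: acc = 80+16 = 96
m=4,i=5: acc = 96+20 = 116
m=4,i=6: acc = 116+24 = 140
m=5,i=2: acc = 140+10 = 150
m=5,i=3: acc = 150+15 = 165
m=5,i=4: acc = 165+20 = 185
m=5,i=5: acc = 185+25 = 210
m=5,i=6: acc = 210+30 = 240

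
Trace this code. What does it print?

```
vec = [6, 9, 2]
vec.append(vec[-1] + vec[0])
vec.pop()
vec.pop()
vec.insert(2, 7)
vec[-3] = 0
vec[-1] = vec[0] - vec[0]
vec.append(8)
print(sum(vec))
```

17

append vec[-1]+vec[0] = 2+6 = 8 → [6, 9, 2, 8]
pop() removes 8 → [6, 9, 2]
pop() removes 2 → [6, 9]
insert 7 at 2 → [6, 9, 7]
vec[-3] = 0 → [0, 9, 7]
vec[-1] = vec[0]-vec[0] = 0-0 = 0 → [0, 9, 0]
append 8 → [0, 9, 0, 8]
sum = 17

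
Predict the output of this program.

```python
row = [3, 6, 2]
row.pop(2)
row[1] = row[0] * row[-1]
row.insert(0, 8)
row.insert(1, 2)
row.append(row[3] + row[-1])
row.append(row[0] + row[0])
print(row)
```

[8, 2, 3, 18, 36, 16]

pop(2) removes 2 → [3, 6]
row[1] = row[0]*row[-1] = 3*6 = 18 → [3, 18]
insert 8 at 0 → [8, 3, 18]
insert 2 at 1 → [8, 2, 3, 18]
append row[3]+row[-1] = 18+18 = 36 → [8, 2, 3, 18, 36]
append row[0]+row[0] = 8+8 = 16 → [8, 2, 3, 18, 36, 16]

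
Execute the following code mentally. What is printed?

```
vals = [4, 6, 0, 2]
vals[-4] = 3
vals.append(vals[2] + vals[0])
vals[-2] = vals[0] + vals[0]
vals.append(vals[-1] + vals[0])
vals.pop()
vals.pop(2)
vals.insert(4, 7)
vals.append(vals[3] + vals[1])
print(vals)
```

[3, 6, 6, 3, 7, 9]

vals[-4] = 3 → [3, 6, 0, 2]
append vals[2]+vals[0] = 0+3 = 3 → [3, 6, 0, 2, 3]
vals[-2] = vals[0]+vals[0] = 3+3 = 6 → [3, 6, 0, 6, 3]
append vals[-1]+vals[0] = 3+3 = 6 → [3, 6, 0, 6, 3, 6]
pop() removes 6 → [3, 6, 0, 6, 3]
pop(2) removes 0 → [3, 6, 6, 3]
insert 7 at 4 → [3, 6, 6, 3, 7]
append vals[3]+vals[1] = 3+6 = 9 → [3, 6, 6, 3, 7, 9]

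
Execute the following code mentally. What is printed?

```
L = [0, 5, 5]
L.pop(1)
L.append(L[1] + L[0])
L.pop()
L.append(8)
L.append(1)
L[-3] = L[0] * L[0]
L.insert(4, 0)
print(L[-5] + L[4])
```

pop(1) removes 5 → [0, 5]
append L[1]+L[0] = 5+0 = 5 → [0, 5, 5]
pop() removes 5 → [0, 5]
append 8 → [0, 5, 8]
append 1 → [0, 5, 8, 1]
L[-3] = L[0]*L[0] = 0*0 = 0 → [0, 0, 8, 1]
insert 0 at 4 → [0, 0, 8, 1, 0]
L[-5]+L[4] = 0+0 = 0

0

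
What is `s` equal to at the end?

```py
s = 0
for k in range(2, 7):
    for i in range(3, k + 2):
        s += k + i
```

135

k=2,i=3: s = 0+5 = 5
k=3,i=3: s = 5+6 = 11
k=3,i=4: s = 11+7 = 18
k=4,i=3: s = 18+7 = 25
k=4,i=4: s = 25+8 = 33
k=4,i=5: s = 33+9 = 42
k=5,i=3: s = 42+8 = 50
k=5,i=4: s = 50+9 = 59
k=5,i=5: s = 59+10 = 69
k=5,i=6: s = 69+11 = 80
k=6,i=3: s = 80+9 = 89
k=6,i=4: s = 89+10 = 99
k=6,i=5: s = 99+11 = 110
k=6,i=6: s = 110+12 = 122
k=6,i=7: s = 122+13 = 135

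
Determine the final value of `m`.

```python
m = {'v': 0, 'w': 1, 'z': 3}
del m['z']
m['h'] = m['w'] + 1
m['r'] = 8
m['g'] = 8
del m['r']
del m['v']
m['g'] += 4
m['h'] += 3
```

{'w': 1, 'h': 5, 'g': 12}

del 'z' → {'v': 0, 'w': 1}
m['h'] = m['w']+1 = 2 → {'v': 0, 'w': 1, 'h': 2}
m['r'] = 8 → {'v': 0, 'w': 1, 'h': 2, 'r': 8}
m['g'] = 8 → {'v': 0, 'w': 1, 'h': 2, 'r': 8, 'g': 8}
del 'r' → {'v': 0, 'w': 1, 'h': 2, 'g': 8}
del 'v' → {'w': 1, 'h': 2, 'g': 8}
m['g'] = 8+4 = 12 → {'w': 1, 'h': 2, 'g': 12}
m['h'] = 2+3 = 5 → {'w': 1, 'h': 5, 'g': 12}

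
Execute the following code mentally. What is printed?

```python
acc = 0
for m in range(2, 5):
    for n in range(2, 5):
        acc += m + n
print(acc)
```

m=2,n=2: acc = 0+4 = 4
m=2,n=3: acc = 4+5 = 9
m=2,n=4: acc = 9+6 = 15
m=3,n=2: acc = 15+5 = 20
m=3,n=3: acc = 20+6 = 26
m=3,n=4: acc = 26+7 = 33
m=4,n=2: acc = 33+6 = 39
m=4,n=3: acc = 39+7 = 46
m=4,n=4: acc = 46+8 = 54

54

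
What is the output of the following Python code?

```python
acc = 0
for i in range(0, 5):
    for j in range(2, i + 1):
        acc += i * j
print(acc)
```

i=2,j=2: acc = 0+4 = 4
i=3,j=2: acc = 4+6 = 10
i=3,j=3: acc = 10+9 = 19
i=4,j=2: acc = 19+8 = 27
i=4,j=3: acc = 27+12 = 39
i=4,j=4: acc = 39+16 = 55

55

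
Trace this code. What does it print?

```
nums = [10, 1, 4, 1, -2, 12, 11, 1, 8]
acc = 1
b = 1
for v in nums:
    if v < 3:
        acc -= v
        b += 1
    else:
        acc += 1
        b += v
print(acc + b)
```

v=10: not <3, acc = 1+1 = 2; b=11
v=1: <3, acc = 2-1 = 1; b=12
v=4: not <3, acc = 1+1 = 2; b=16
v=1: <3, acc = 2-1 = 1; b=17
v=-2: <3, acc = 1-(-2) = 3; b=18
v=12: not <3, acc = 3+1 = 4; b=30
v=11: not <3, acc = 4+1 = 5; b=41
v=1: <3, acc = 5-1 = 4; b=42
v=8: not <3, acc = 4+1 = 5; b=50
acc+b = 5+50 = 55

55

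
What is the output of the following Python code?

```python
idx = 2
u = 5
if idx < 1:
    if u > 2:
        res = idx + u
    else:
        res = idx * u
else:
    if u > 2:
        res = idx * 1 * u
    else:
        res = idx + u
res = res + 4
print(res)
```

idx=2, u=5
idx < 1 is False; u > 2 is True
→ res = idx * 1 * u = 10
res = 10+4 = 14

14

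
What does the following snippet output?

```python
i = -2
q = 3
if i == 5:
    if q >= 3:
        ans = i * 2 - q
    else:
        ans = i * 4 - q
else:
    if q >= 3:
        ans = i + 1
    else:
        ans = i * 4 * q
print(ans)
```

-1

i=-2, q=3
i == 5 is False; q >= 3 is True
→ ans = i + 1 = -1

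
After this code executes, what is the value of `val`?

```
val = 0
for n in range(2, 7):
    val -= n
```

n=2: val = 0-2 = -2
n=3: val = (-2)-3 = -5
n=4: val = (-5)-4 = -9
n=5: val = (-9)-5 = -14
n=6: val = (-14)-6 = -20

-20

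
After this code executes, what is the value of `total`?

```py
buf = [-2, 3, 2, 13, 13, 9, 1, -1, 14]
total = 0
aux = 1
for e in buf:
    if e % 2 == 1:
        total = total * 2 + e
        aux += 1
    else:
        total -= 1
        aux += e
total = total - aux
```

327

e=-2: not odd, total = 0-1 = -1; aux=-1
e=3: odd, total = (-1)*2+3 = 1; aux=0
e=2: not odd, total = 1-1 = 0; aux=2
e=13: odd, total = 0*2+13 = 13; aux=3
e=13: odd, total = 13*2+13 = 39; aux=4
e=9: odd, total = 39*2+9 = 87; aux=5
e=1: odd, total = 87*2+1 = 175; aux=6
e=-1: odd, total = 175*2+(-1) = 349; aux=7
e=14: not odd, total = 349-1 = 348; aux=21
total-aux = 348-21 = 327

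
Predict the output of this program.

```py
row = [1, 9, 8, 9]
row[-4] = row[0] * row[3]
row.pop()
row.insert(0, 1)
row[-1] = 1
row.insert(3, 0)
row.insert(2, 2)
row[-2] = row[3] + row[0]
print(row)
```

row[-4] = row[0]*row[3] = 1*9 = 9 → [9, 9, 8, 9]
pop() removes 9 → [9, 9, 8]
insert 1 at 0 → [1, 9, 9, 8]
row[-1] = 1 → [1, 9, 9, 1]
insert 0 at 3 → [1, 9, 9, 0, 1]
insert 2 at 2 → [1, 9, 2, 9, 0, 1]
row[-2] = row[3]+row[0] = 9+1 = 10 → [1, 9, 2, 9, 10, 1]

[1, 9, 2, 9, 10, 1]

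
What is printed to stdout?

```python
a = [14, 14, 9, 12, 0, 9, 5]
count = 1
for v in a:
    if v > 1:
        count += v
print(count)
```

64

v=14: >1, count = 1+14 = 15
v=14: >1, count = 15+14 = 29
v=9: >1, count = 29+9 = 38
v=12: >1, count = 38+12 = 50
v=0: not >1
v=9: >1, count = 50+9 = 59
v=5: >1, count = 59+5 = 64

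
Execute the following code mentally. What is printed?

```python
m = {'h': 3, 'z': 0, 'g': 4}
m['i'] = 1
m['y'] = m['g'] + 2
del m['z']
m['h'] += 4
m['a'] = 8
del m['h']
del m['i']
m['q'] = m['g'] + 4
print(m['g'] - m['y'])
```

m['i'] = 1 → {'h': 3, 'z': 0, 'g': 4, 'i': 1}
m['y'] = m['g']+2 = 6 → {'h': 3, 'z': 0, 'g': 4, 'i': 1, 'y': 6}
del 'z' → {'h': 3, 'g': 4, 'i': 1, 'y': 6}
m['h'] = 3+4 = 7 → {'h': 7, 'g': 4, 'i': 1, 'y': 6}
m['a'] = 8 → {'h': 7, 'g': 4, 'i': 1, 'y': 6, 'a': 8}
del 'h' → {'g': 4, 'i': 1, 'y': 6, 'a': 8}
del 'i' → {'g': 4, 'y': 6, 'a': 8}
m['q'] = m['g']+4 = 8 → {'g': 4, 'y': 6, 'a': 8, 'q': 8}
m['g']-m['y'] = 4-6 = -2

-2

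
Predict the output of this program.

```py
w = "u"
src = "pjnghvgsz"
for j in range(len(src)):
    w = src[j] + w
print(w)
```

j=0: prepend 'p' → 'pu'
j=1: prepend 'j' → 'jpu'
j=2: prepend 'n' → 'njpu'
j=3: prepend 'g' → 'gnjpu'
j=4: prepend 'h' → 'hgnjpu'
j=5: prepend 'v' → 'vhgnjpu'
j=6: prepend 'g' → 'gvhgnjpu'
j=7: prepend 's' → 'sgvhgnjpu'
j=8: prepend 'z' → 'zsgvhgnjpu'

zsgvhgnjpu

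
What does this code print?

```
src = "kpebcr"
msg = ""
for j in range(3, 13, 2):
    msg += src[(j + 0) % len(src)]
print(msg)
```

j=3: add src[3]='b' → 'b'
j=5: add src[5]='r' → 'br'
j=7: add src[1]='p' → 'brp'
j=9: add src[3]='b' → 'brpb'
j=11: add src[5]='r' → 'brpbr'

brpbr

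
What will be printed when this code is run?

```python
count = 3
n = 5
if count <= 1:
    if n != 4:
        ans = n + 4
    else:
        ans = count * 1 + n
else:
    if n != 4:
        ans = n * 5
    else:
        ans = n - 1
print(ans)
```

25

count=3, n=5
count <= 1 is False; n != 4 is True
→ ans = n * 5 = 25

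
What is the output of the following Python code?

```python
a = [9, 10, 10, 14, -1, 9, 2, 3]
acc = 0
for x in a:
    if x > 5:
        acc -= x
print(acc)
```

-52

x=9: >5, acc = 0-9 = -9
x=10: >5, acc = (-9)-10 = -19
x=10: >5, acc = (-19)-10 = -29
x=14: >5, acc = (-29)-14 = -43
x=-1: not >5
x=9: >5, acc = (-43)-9 = -52
x=2: not >5
x=3: not >5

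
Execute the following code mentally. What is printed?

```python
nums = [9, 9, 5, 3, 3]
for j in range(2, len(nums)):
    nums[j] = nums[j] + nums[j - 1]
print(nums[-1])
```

20

j=2: nums[2] = 5+9 = 14 → [9, 9, 14, 3, 3]
j=3: nums[3] = 3+14 = 17 → [9, 9, 14, 17, 3]
j=4: nums[4] = 3+17 = 20 → [9, 9, 14, 17, 20]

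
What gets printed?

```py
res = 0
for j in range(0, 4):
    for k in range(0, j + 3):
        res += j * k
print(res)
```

71

j=0,k=0: res = 0+0 = 0
j=0,k=1: res = 0+0 = 0
j=0,k=2: res = 0+0 = 0
j=1,k=0: res = 0+0 = 0
j=1,k=1: res = 0+1 = 1
j=1,k=2: res = 1+2 = 3
j=1,k=3: res = 3+3 = 6
j=2,k=0: res = 6+0 = 6
j=2,k=1: res = 6+2 = 8
j=2,k=2: res = 8+4 = 12
j=2,k=3: res = 12+6 = 18
j=2,k=4: res = 18+8 = 26
j=3,k=0: res = 26+0 = 26
j=3,k=1: res = 26+3 = 29
j=3,k=2: res = 29+6 = 35
j=3,k=3: res = 35+9 = 44
j=3,k=4: res = 44+12 = 56
j=3,k=5: res = 56+15 = 71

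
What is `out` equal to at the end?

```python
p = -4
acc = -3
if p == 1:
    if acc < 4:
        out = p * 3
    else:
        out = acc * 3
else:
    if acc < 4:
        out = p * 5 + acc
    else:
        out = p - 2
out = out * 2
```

p=-4, acc=-3
p == 1 is False; acc < 4 is True
→ out = p * 5 + acc = -23
out = (-23)*2 = -46

-46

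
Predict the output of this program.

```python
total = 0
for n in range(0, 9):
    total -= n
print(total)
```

n=0: total = 0-0 = 0
n=1: total = 0-1 = -1
n=2: total = (-1)-2 = -3
n=3: total = (-3)-3 = -6
n=4: total = (-6)-4 = -10
n=5: total = (-10)-5 = -15
n=6: total = (-15)-6 = -21
n=7: total = (-21)-7 = -28
n=8: total = (-28)-8 = -36

-36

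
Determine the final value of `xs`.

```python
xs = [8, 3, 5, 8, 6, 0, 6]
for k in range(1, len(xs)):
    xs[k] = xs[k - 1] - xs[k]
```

k=1: xs[1] = 8-3 = 5 → [8, 5, 5, 8, 6, 0, 6]
k=2: xs[2] = 5-5 = 0 → [8, 5, 0, 8, 6, 0, 6]
k=3: xs[3] = 0-8 = -8 → [8, 5, 0, -8, 6, 0, 6]
k=4: xs[4] = (-8)-6 = -14 → [8, 5, 0, -8, -14, 0, 6]
k=5: xs[5] = (-14)-0 = -14 → [8, 5, 0, -8, -14, -14, 6]
k=6: xs[6] = (-14)-6 = -20 → [8, 5, 0, -8, -14, -14, -20]

[8, 5, 0, -8, -14, -14, -20]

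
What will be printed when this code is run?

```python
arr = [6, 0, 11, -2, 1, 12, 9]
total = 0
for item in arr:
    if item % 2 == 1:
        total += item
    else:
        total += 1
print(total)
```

item=6: not odd, total = 0+1 = 1
item=0: not odd, total = 1+1 = 2
item=11: odd, total = 2+11 = 13
item=-2: not odd, total = 13+1 = 14
item=1: odd, total = 14+1 = 15
item=12: not odd, total = 15+1 = 16
item=9: odd, total = 16+9 = 25

25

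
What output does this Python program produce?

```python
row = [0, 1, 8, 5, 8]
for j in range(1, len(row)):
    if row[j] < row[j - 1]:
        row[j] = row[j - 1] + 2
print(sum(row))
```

j=1: 1>=0, unchanged → [0, 1, 8, 5, 8]
j=2: 8>=1, unchanged → [0, 1, 8, 5, 8]
j=3: 5<8, row[3] = 8+2 = 10 → [0, 1, 8, 10, 8]
j=4: 8<10, row[4] = 10+2 = 12 → [0, 1, 8, 10, 12]
sum = 31

31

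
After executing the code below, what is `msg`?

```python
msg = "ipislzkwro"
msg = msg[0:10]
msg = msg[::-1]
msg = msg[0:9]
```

slice [0:10] → 'ipislzkwro'
reverse → 'orwkzlsipi'
slice [0:9] → 'orwkzlsip'

'orwkzlsip'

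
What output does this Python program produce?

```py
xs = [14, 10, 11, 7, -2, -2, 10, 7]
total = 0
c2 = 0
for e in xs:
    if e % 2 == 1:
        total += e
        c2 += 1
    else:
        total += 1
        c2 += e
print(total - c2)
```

e=14: not odd, total = 0+1 = 1; c2=14
e=10: not odd, total = 1+1 = 2; c2=24
e=11: odd, total = 2+11 = 13; c2=25
e=7: odd, total = 13+7 = 20; c2=26
e=-2: not odd, total = 20+1 = 21; c2=24
e=-2: not odd, total = 21+1 = 22; c2=22
e=10: not odd, total = 22+1 = 23; c2=32
e=7: odd, total = 23+7 = 30; c2=33
total-c2 = 30-33 = -3

-3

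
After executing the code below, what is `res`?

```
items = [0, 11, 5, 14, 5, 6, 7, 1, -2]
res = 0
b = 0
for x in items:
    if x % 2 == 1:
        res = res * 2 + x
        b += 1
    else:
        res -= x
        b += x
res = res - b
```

94

x=0: not odd, res = 0-0 = 0; b=0
x=11: odd, res = 0*2+11 = 11; b=1
x=5: odd, res = 11*2+5 = 27; b=2
x=14: not odd, res = 27-14 = 13; b=16
x=5: odd, res = 13*2+5 = 31; b=17
x=6: not odd, res = 31-6 = 25; b=23
x=7: odd, res = 25*2+7 = 57; b=24
x=1: odd, res = 57*2+1 = 115; b=25
x=-2: not odd, res = 115-(-2) = 117; b=23
res-b = 117-23 = 94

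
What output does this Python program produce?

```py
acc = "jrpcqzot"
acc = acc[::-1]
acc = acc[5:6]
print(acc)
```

p

reverse → 'tozqcprj'
slice [5:6] → 'p'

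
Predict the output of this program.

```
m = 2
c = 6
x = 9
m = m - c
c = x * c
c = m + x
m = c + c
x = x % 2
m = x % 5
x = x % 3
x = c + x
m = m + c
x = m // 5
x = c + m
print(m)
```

6

m = 2-6 = -4
c = 9*6 = 54
c = (-4)+9 = 5
m = 5+5 = 10
x = 9%2 = 1
m = 1%5 = 1
x = 1%3 = 1
x = 5+1 = 6
m = 1+5 = 6
x = 6//5 = 1
x = 5+6 = 11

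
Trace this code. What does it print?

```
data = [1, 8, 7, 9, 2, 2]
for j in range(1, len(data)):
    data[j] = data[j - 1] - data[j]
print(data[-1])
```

j=1: data[1] = 1-8 = -7 → [1, -7, 7, 9, 2, 2]
j=2: data[2] = (-7)-7 = -14 → [1, -7, -14, 9, 2, 2]
j=3: data[3] = (-14)-9 = -23 → [1, -7, -14, -23, 2, 2]
j=4: data[4] = (-23)-2 = -25 → [1, -7, -14, -23, -25, 2]
j=5: data[5] = (-25)-2 = -27 → [1, -7, -14, -23, -25, -27]

-27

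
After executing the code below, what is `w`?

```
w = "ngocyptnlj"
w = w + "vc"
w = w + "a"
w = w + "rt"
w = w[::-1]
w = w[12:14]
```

'og'

+ 'vc' → 'ngocyptnljvc'
+ 'a' → 'ngocyptnljvca'
+ 'rt' → 'ngocyptnljvcart'
reverse → 'tracvjlntpycogn'
slice [12:14] → 'og'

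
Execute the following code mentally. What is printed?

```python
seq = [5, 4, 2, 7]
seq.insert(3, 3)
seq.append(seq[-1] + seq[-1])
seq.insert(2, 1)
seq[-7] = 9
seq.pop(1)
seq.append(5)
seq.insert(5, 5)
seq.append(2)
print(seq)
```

[9, 1, 2, 3, 7, 5, 14, 5, 2]

insert 3 at 3 → [5, 4, 2, 3, 7]
append seq[-1]+seq[-1] = 7+7 = 14 → [5, 4, 2, 3, 7, 14]
insert 1 at 2 → [5, 4, 1, 2, 3, 7, 14]
seq[-7] = 9 → [9, 4, 1, 2, 3, 7, 14]
pop(1) removes 4 → [9, 1, 2, 3, 7, 14]
append 5 → [9, 1, 2, 3, 7, 14, 5]
insert 5 at 5 → [9, 1, 2, 3, 7, 5, 14, 5]
append 2 → [9, 1, 2, 3, 7, 5, 14, 5, 2]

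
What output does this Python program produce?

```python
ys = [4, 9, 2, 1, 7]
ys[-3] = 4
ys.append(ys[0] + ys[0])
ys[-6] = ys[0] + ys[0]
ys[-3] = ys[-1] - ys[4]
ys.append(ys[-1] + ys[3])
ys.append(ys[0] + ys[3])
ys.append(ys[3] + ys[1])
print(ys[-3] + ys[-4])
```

17

ys[-3] = 4 → [4, 9, 4, 1, 7]
append ys[0]+ys[0] = 4+4 = 8 → [4, 9, 4, 1, 7, 8]
ys[-6] = ys[0]+ys[0] = 4+4 = 8 → [8, 9, 4, 1, 7, 8]
ys[-3] = ys[-1]-ys[4] = 8-7 = 1 → [8, 9, 4, 1, 7, 8]
append ys[-1]+ys[3] = 8+1 = 9 → [8, 9, 4, 1, 7, 8, 9]
append ys[0]+ys[3] = 8+1 = 9 → [8, 9, 4, 1, 7, 8, 9, 9]
append ys[3]+ys[1] = 1+9 = 10 → [8, 9, 4, 1, 7, 8, 9, 9, 10]
ys[-3]+ys[-4] = 9+8 = 17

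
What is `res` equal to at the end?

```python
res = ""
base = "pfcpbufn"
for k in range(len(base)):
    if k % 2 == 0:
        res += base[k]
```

k=0: add 'p' → 'p'
k=1: skip
k=2: add 'c' → 'pc'
k=3: skip
k=4: add 'b' → 'pcb'
k=5: skip
k=6: add 'f' → 'pcbf'
k=7: skip

'pcbf'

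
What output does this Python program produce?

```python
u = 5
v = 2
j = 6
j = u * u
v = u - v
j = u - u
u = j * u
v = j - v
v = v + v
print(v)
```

-6

j = 5*5 = 25
v = 5-2 = 3
j = 5-5 = 0
u = 0*5 = 0
v = 0-3 = -3
v = (-3)+(-3) = -6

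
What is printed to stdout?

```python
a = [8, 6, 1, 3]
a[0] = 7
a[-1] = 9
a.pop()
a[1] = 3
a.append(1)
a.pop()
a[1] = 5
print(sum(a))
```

13

a[0] = 7 → [7, 6, 1, 3]
a[-1] = 9 → [7, 6, 1, 9]
pop() removes 9 → [7, 6, 1]
a[1] = 3 → [7, 3, 1]
append 1 → [7, 3, 1, 1]
pop() removes 1 → [7, 3, 1]
a[1] = 5 → [7, 5, 1]
sum = 13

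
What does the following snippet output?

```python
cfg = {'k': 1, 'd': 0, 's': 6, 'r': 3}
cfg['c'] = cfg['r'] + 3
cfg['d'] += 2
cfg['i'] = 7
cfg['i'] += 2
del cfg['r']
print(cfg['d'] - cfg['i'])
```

-7

cfg['c'] = cfg['r']+3 = 6 → {'k': 1, 'd': 0, 's': 6, 'r': 3, 'c': 6}
cfg['d'] = 0+2 = 2 → {'k': 1, 'd': 2, 's': 6, 'r': 3, 'c': 6}
cfg['i'] = 7 → {'k': 1, 'd': 2, 's': 6, 'r': 3, 'c': 6, 'i': 7}
cfg['i'] = 7+2 = 9 → {'k': 1, 'd': 2, 's': 6, 'r': 3, 'c': 6, 'i': 9}
del 'r' → {'k': 1, 'd': 2, 's': 6, 'c': 6, 'i': 9}
cfg['d']-cfg['i'] = 2-9 = -7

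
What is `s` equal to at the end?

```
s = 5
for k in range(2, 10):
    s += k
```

49

k=2: s = 5+2 = 7
k=3: s = 7+3 = 10
k=4: s = 10+4 = 14
k=5: s = 14+5 = 19
k=6: s = 19+6 = 25
k=7: s = 25+7 = 32
k=8: s = 32+8 = 40
k=9: s = 40+9 = 49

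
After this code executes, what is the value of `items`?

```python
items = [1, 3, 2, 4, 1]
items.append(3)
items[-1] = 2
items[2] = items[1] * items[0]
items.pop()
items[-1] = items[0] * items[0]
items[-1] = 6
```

[1, 3, 3, 4, 6]

append 3 → [1, 3, 2, 4, 1, 3]
items[-1] = 2 → [1, 3, 2, 4, 1, 2]
items[2] = items[1]*items[0] = 3*1 = 3 → [1, 3, 3, 4, 1, 2]
pop() removes 2 → [1, 3, 3, 4, 1]
items[-1] = items[0]*items[0] = 1*1 = 1 → [1, 3, 3, 4, 1]
items[-1] = 6 → [1, 3, 3, 4, 6]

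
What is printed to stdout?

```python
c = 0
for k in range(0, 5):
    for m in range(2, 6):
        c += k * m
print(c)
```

140

k=0,m=2: c = 0+0 = 0
k=0,m=3: c = 0+0 = 0
k=0,m=4: c = 0+0 = 0
k=0,m=5: c = 0+0 = 0
k=1,m=2: c = 0+2 = 2
k=1,m=3: c = 2+3 = 5
k=1,m=4: c = 5+4 = 9
k=1,m=5: c = 9+5 = 14
k=2,m=2: c = 14+4 = 18
k=2,m=3: c = 18+6 = 24
k=2,m=4: c = 24+8 = 32
k=2,m=5: c = 32+10 = 42
k=3,m=2: c = 42+6 = 48
k=3,m=3: c = 48+9 = 57
k=3,m=4: c = 57+12 = 69
k=3,m=5: c = 69+15 = 84
k=4,m=2: c = 84+8 = 92
k=4,m=3: c = 92+12 = 104
k=4,m=4: c = 104+16 = 120
k=4,m=5: c = 120+20 = 140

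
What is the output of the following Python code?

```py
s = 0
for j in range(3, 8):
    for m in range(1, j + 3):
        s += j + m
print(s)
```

j=3,m=1: s = 0+4 = 4
j=3,m=2: s = 4+5 = 9
j=3,m=3: s = 9+6 = 15
j=3,m=4: s = 15+7 = 22
j=3,m=5: s = 22+8 = 30
j=4,m=1: s = 30+5 = 35
j=4,m=2: s = 35+6 = 41
j=4,m=3: s = 41+7 = 48
j=4,m=4: s = 48+8 = 56
j=4,m=5: s = 56+9 = 65
j=4,m=6: s = 65+10 = 75
j=5,m=1: s = 75+6 = 81
j=5,m=2: s = 81+7 = 88
j=5,m=3: s = 88+8 = 96
j=5,m=4: s = 96+9 = 105
j=5,m=5: s = 105+10 = 115
j=5,m=6: s = 115+11 = 126
j=5,m=7: s = 126+12 = 138
j=6,m=1: s = 138+7 = 145
j=6,m=2: s = 145+8 = 153
j=6,m=3: s = 153+9 = 162
j=6,m=4: s = 162+10 = 172
j=6,m=5: s = 172+11 = 183
j=6,m=6: s = 183+12 = 195
j=6,m=7: s = 195+13 = 208
j=6,m=8: s = 208+14 = 222
j=7,m=1: s = 222+8 = 230
j=7,m=2: s = 230+9 = 239
j=7,m=3: s = 239+10 = 249
j=7,m=4: s = 249+11 = 260
j=7,m=5: s = 260+12 = 272
j=7,m=6: s = 272+13 = 285
j=7,m=7: s = 285+14 = 299
j=7,m=8: s = 299+15 = 314
j=7,m=9: s = 314+16 = 330

330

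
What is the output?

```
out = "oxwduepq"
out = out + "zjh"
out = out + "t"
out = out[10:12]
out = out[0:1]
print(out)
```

+ 'zjh' → 'oxwduepqzjh'
+ 't' → 'oxwduepqzjht'
slice [10:12] → 'ht'
slice [0:1] → 'h'

h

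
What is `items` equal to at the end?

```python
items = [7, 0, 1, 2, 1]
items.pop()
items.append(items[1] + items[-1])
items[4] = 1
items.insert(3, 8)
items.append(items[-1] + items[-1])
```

pop() removes 1 → [7, 0, 1, 2]
append items[1]+items[-1] = 0+2 = 2 → [7, 0, 1, 2, 2]
items[4] = 1 → [7, 0, 1, 2, 1]
insert 8 at 3 → [7, 0, 1, 8, 2, 1]
append items[-1]+items[-1] = 1+1 = 2 → [7, 0, 1, 8, 2, 1, 2]

[7, 0, 1, 8, 2, 1, 2]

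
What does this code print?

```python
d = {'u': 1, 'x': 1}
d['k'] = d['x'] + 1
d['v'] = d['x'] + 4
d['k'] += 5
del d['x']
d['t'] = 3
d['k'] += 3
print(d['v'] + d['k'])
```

d['k'] = d['x']+1 = 2 → {'u': 1, 'x': 1, 'k': 2}
d['v'] = d['x']+4 = 5 → {'u': 1, 'x': 1, 'k': 2, 'v': 5}
d['k'] = 2+5 = 7 → {'u': 1, 'x': 1, 'k': 7, 'v': 5}
del 'x' → {'u': 1, 'k': 7, 'v': 5}
d['t'] = 3 → {'u': 1, 'k': 7, 'v': 5, 't': 3}
d['k'] = 7+3 = 10 → {'u': 1, 'k': 10, 'v': 5, 't': 3}
d['v']+d['k'] = 5+10 = 15

15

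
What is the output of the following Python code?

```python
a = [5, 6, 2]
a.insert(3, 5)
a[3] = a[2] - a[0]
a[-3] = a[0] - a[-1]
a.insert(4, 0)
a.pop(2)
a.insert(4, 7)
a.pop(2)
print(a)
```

[5, 8, 0, 7]

insert 5 at 3 → [5, 6, 2, 5]
a[3] = a[2]-a[0] = 2-5 = -3 → [5, 6, 2, -3]
a[-3] = a[0]-a[-1] = 5-(-3) = 8 → [5, 8, 2, -3]
insert 0 at 4 → [5, 8, 2, -3, 0]
pop(2) removes 2 → [5, 8, -3, 0]
insert 7 at 4 → [5, 8, -3, 0, 7]
pop(2) removes -3 → [5, 8, 0, 7]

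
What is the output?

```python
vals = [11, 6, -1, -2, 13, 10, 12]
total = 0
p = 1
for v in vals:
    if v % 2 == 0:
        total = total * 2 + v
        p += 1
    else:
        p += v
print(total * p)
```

v=11: not even; p=12
v=6: even, total = 0*2+6 = 6; p=13
v=-1: not even; p=12
v=-2: even, total = 6*2+(-2) = 10; p=13
v=13: not even; p=26
v=10: even, total = 10*2+10 = 30; p=27
v=12: even, total = 30*2+12 = 72; p=28
total*p = 72*28 = 2016

2016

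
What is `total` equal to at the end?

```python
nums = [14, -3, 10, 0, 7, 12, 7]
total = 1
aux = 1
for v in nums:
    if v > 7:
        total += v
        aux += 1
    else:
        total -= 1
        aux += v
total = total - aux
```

v=14: >7, total = 1+14 = 15; aux=2
v=-3: not >7, total = 15-1 = 14; aux=-1
v=10: >7, total = 14+10 = 24; aux=0
v=0: not >7, total = 24-1 = 23; aux=0
v=7: not >7, total = 23-1 = 22; aux=7
v=12: >7, total = 22+12 = 34; aux=8
v=7: not >7, total = 34-1 = 33; aux=15
total-aux = 33-15 = 18

18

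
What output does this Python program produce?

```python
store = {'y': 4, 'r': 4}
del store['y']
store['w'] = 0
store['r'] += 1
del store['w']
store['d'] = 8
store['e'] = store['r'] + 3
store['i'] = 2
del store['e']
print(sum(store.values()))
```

del 'y' → {'r': 4}
store['w'] = 0 → {'r': 4, 'w': 0}
store['r'] = 4+1 = 5 → {'r': 5, 'w': 0}
del 'w' → {'r': 5}
store['d'] = 8 → {'r': 5, 'd': 8}
store['e'] = store['r']+3 = 8 → {'r': 5, 'd': 8, 'e': 8}
store['i'] = 2 → {'r': 5, 'd': 8, 'e': 8, 'i': 2}
del 'e' → {'r': 5, 'd': 8, 'i': 2}
sum of values = 15

15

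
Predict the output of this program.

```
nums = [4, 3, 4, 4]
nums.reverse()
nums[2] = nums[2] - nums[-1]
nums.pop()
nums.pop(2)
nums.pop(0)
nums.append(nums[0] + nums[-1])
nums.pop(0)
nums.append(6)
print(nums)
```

reverse → [4, 4, 3, 4]
nums[2] = nums[2]-nums[-1] = 3-4 = -1 → [4, 4, -1, 4]
pop() removes 4 → [4, 4, -1]
pop(2) removes -1 → [4, 4]
pop(0) removes 4 → [4]
append nums[0]+nums[-1] = 4+4 = 8 → [4, 8]
pop(0) removes 4 → [8]
append 6 → [8, 6]

[8, 6]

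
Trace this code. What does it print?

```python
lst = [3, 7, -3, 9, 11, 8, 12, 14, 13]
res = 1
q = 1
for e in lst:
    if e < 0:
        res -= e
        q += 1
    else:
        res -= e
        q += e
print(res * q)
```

-5767

e=3: not <0, res = 1-3 = -2; q=4
e=7: not <0, res = (-2)-7 = -9; q=11
e=-3: <0, res = (-9)-(-3) = -6; q=12
e=9: not <0, res = (-6)-9 = -15; q=21
e=11: not <0, res = (-15)-11 = -26; q=32
e=8: not <0, res = (-26)-8 = -34; q=40
e=12: not <0, res = (-34)-12 = -46; q=52
e=14: not <0, res = (-46)-14 = -60; q=66
e=13: not <0, res = (-60)-13 = -73; q=79
res*q = (-73)*79 = -5767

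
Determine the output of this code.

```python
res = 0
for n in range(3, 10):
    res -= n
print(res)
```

n=3: res = 0-3 = -3
n=4: res = (-3)-4 = -7
n=5: res = (-7)-5 = -12
n=6: res = (-12)-6 = -18
n=7: res = (-18)-7 = -25
n=8: res = (-25)-8 = -33
n=9: res = (-33)-9 = -42

-42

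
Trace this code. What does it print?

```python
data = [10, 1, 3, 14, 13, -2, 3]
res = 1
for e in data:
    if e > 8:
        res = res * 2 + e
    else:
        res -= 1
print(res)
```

e=10: >8, res = 1*2+10 = 12
e=1: not >8, res = 12-1 = 11
e=3: not >8, res = 11-1 = 10
e=14: >8, res = 10*2+14 = 34
e=13: >8, res = 34*2+13 = 81
e=-2: not >8, res = 81-1 = 80
e=3: not >8, res = 80-1 = 79

79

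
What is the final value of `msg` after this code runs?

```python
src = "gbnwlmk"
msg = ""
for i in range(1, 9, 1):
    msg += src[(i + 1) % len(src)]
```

i=1: add src[2]='n' → 'n'
i=2: add src[3]='w' → 'nw'
i=3: add src[4]='l' → 'nwl'
i=4: add src[5]='m' → 'nwlm'
i=5: add src[6]='k' → 'nwlmk'
i=6: add src[0]='g' → 'nwlmkg'
i=7: add src[1]='b' → 'nwlmkgb'
i=8: add src[2]='n' → 'nwlmkgbn'

'nwlmkgbn'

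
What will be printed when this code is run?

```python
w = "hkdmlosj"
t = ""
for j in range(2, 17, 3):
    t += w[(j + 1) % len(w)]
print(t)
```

j=2: add w[3]='m' → 'm'
j=5: add w[6]='s' → 'ms'
j=8: add w[1]='k' → 'msk'
j=11: add w[4]='l' → 'mskl'
j=14: add w[7]='j' → 'msklj'

msklj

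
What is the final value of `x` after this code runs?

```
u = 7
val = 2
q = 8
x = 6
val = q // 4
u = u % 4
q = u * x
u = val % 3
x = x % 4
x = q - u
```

val = 8//4 = 2
u = 7%4 = 3
q = 3*6 = 18
u = 2%3 = 2
x = 6%4 = 2
x = 18-2 = 16

16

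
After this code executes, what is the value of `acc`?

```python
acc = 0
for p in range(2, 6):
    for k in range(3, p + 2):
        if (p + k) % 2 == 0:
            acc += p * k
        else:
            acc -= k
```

p=2,k=3: odd sum, acc = 0-3 = -3
p=3,k=3: even sum, acc = (-3)+9 = 6
p=3,k=4: odd sum, acc = 6-4 = 2
p=4,k=3: odd sum, acc = 2-3 = -1
p=4,k=4: even sum, acc = (-1)+16 = 15
p=4,k=5: odd sum, acc = 15-5 = 10
p=5,k=3: even sum, acc = 10+15 = 25
p=5,k=4: odd sum, acc = 25-4 = 21
p=5,k=5: even sum, acc = 21+25 = 46
p=5,k=6: odd sum, acc = 46-6 = 40

40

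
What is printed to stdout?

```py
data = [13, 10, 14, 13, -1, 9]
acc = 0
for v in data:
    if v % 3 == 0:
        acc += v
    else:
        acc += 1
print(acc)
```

14

v=13: not %3==0, acc = 0+1 = 1
v=10: not %3==0, acc = 1+1 = 2
v=14: not %3==0, acc = 2+1 = 3
v=13: not %3==0, acc = 3+1 = 4
v=-1: not %3==0, acc = 4+1 = 5
v=9: %3==0, acc = 5+9 = 14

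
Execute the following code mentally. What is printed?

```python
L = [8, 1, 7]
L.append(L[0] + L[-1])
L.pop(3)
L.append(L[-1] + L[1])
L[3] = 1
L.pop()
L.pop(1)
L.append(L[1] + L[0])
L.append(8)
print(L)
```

append L[0]+L[-1] = 8+7 = 15 → [8, 1, 7, 15]
pop(3) removes 15 → [8, 1, 7]
append L[-1]+L[1] = 7+1 = 8 → [8, 1, 7, 8]
L[3] = 1 → [8, 1, 7, 1]
pop() removes 1 → [8, 1, 7]
pop(1) removes 1 → [8, 7]
append L[1]+L[0] = 7+8 = 15 → [8, 7, 15]
append 8 → [8, 7, 15, 8]

[8, 7, 15, 8]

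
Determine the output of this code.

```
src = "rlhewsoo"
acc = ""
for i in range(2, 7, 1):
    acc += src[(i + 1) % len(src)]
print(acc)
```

ewsoo

i=2: add src[3]='e' → 'e'
i=3: add src[4]='w' → 'ew'
i=4: add src[5]='s' → 'ews'
i=5: add src[6]='o' → 'ewso'
i=6: add src[7]='o' → 'ewsoo'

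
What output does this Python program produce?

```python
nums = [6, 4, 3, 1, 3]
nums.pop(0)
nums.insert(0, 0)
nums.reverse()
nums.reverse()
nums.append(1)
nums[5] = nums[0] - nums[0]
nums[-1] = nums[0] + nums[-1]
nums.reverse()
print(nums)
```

pop(0) removes 6 → [4, 3, 1, 3]
insert 0 at 0 → [0, 4, 3, 1, 3]
reverse → [3, 1, 3, 4, 0]
reverse → [0, 4, 3, 1, 3]
append 1 → [0, 4, 3, 1, 3, 1]
nums[5] = nums[0]-nums[0] = 0-0 = 0 → [0, 4, 3, 1, 3, 0]
nums[-1] = nums[0]+nums[-1] = 0+0 = 0 → [0, 4, 3, 1, 3, 0]
reverse → [0, 3, 1, 3, 4, 0]

[0, 3, 1, 3, 4, 0]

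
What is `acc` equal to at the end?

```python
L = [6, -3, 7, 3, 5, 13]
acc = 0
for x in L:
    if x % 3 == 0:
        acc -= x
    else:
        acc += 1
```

-3

x=6: %3==0, acc = 0-6 = -6
x=-3: %3==0, acc = (-6)-(-3) = -3
x=7: not %3==0, acc = (-3)+1 = -2
x=3: %3==0, acc = (-2)-3 = -5
x=5: not %3==0, acc = (-5)+1 = -4
x=13: not %3==0, acc = (-4)+1 = -3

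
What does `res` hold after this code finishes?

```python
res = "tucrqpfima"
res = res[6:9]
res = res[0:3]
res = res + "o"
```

'fimo'

slice [6:9] → 'fim'
slice [0:3] → 'fim'
+ 'o' → 'fimo'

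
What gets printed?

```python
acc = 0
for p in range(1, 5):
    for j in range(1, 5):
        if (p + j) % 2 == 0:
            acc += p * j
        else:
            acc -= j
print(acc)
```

32

p=1,j=1: even sum, acc = 0+1 = 1
p=1,j=2: odd sum, acc = 1-2 = -1
p=1,j=3: even sum, acc = (-1)+3 = 2
p=1,j=4: odd sum, acc = 2-4 = -2
p=2,j=1: odd sum, acc = (-2)-1 = -3
p=2,j=2: even sum, acc = (-3)+4 = 1
p=2,j=3: odd sum, acc = 1-3 = -2
p=2,j=4: even sum, acc = (-2)+8 = 6
p=3,j=1: even sum, acc = 6+3 = 9
p=3,j=2: odd sum, acc = 9-2 = 7
p=3,j=3: even sum, acc = 7+9 = 16
p=3,j=4: odd sum, acc = 16-4 = 12
p=4,j=1: odd sum, acc = 12-1 = 11
p=4,j=2: even sum, acc = 11+8 = 19
p=4,j=3: odd sum, acc = 19-3 = 16
p=4,j=4: even sum, acc = 16+16 = 32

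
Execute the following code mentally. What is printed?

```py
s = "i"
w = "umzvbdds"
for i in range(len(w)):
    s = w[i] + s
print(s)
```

i=0: prepend 'u' → 'ui'
i=1: prepend 'm' → 'mui'
i=2: prepend 'z' → 'zmui'
i=3: prepend 'v' → 'vzmui'
i=4: prepend 'b' → 'bvzmui'
i=5: prepend 'd' → 'dbvzmui'
i=6: prepend 'd' → 'ddbvzmui'
i=7: prepend 's' → 'sddbvzmui'

sddbvzmui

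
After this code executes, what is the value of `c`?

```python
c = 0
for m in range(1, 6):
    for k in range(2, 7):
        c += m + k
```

175

m=1,k=2: c = 0+3 = 3
m=1,k=3: c = 3+4 = 7
m=1,k=4: c = 7+5 = 12
m=1,k=5: c = 12+6 = 18
m=1,k=6: c = 18+7 = 25
m=2,k=2: c = 25+4 = 29
m=2,k=3: c = 29+5 = 34
m=2,k=4: c = 34+6 = 40
m=2,k=5: c = 40+7 = 47
m=2,k=6: c = 47+8 = 55
m=3,k=2: c = 55+5 = 60
m=3,k=3: c = 60+6 = 66
m=3,k=4: c = 66+7 = 73
m=3,k=5: c = 73+8 = 81
m=3,k=6: c = 81+9 = 90
m=4,k=2: c = 90+6 = 96
m=4,k=3: c = 96+7 = 103
m=4,k=4: c = 103+8 = 111
m=4,k=5: c = 111+9 = 120
m=4,k=6: c = 120+10 = 130
m=5,k=2: c = 130+7 = 137
m=5,k=3: c = 137+8 = 145
m=5,k=4: c = 145+9 = 154
m=5,k=5: c = 154+10 = 164
m=5,k=6: c = 164+11 = 175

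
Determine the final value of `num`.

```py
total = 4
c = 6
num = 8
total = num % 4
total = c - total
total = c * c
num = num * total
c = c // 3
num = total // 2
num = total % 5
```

1

total = 8%4 = 0
total = 6-0 = 6
total = 6*6 = 36
num = 8*36 = 288
c = 6//3 = 2
num = 36//2 = 18
num = 36%5 = 1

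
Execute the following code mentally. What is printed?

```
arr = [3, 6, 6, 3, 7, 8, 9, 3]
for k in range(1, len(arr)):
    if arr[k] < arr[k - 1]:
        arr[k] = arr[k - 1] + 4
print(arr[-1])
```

k=1: 6>=3, unchanged → [3, 6, 6, 3, 7, 8, 9, 3]
k=2: 6>=6, unchanged → [3, 6, 6, 3, 7, 8, 9, 3]
k=3: 3<6, arr[3] = 6+4 = 10 → [3, 6, 6, 10, 7, 8, 9, 3]
k=4: 7<10, arr[4] = 10+4 = 14 → [3, 6, 6, 10, 14, 8, 9, 3]
k=5: 8<14, arr[5] = 14+4 = 18 → [3, 6, 6, 10, 14, 18, 9, 3]
k=6: 9<18, arr[6] = 18+4 = 22 → [3, 6, 6, 10, 14, 18, 22, 3]
k=7: 3<22, arr[7] = 22+4 = 26 → [3, 6, 6, 10, 14, 18, 22, 26]

26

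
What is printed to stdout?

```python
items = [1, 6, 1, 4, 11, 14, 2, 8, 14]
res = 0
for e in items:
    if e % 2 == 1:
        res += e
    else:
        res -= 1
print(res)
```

7

e=1: odd, res = 0+1 = 1
e=6: not odd, res = 1-1 = 0
e=1: odd, res = 0+1 = 1
e=4: not odd, res = 1-1 = 0
e=11: odd, res = 0+11 = 11
e=14: not odd, res = 11-1 = 10
e=2: not odd, res = 10-1 = 9
e=8: not odd, res = 9-1 = 8
e=14: not odd, res = 8-1 = 7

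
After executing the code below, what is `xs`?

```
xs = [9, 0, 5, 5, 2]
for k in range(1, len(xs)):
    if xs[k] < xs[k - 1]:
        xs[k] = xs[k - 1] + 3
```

k=1: 0<9, xs[1] = 9+3 = 12 → [9, 12, 5, 5, 2]
k=2: 5<12, xs[2] = 12+3 = 15 → [9, 12, 15, 5, 2]
k=3: 5<15, xs[3] = 15+3 = 18 → [9, 12, 15, 18, 2]
k=4: 2<18, xs[4] = 18+3 = 21 → [9, 12, 15, 18, 21]

[9, 12, 15, 18, 21]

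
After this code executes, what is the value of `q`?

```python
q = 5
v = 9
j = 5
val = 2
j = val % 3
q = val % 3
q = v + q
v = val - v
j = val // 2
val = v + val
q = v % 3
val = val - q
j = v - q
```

j = 2%3 = 2
q = 2%3 = 2
q = 9+2 = 11
v = 2-9 = -7
j = 2//2 = 1
val = (-7)+2 = -5
q = (-7)%3 = 2
val = (-5)-2 = -7
j = (-7)-2 = -9

2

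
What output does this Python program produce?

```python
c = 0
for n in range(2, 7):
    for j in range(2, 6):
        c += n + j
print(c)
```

n=2,j=2: c = 0+4 = 4
n=2,j=3: c = 4+5 = 9
n=2,j=4: c = 9+6 = 15
n=2,j=5: c = 15+7 = 22
n=3,j=2: c = 22+5 = 27
n=3,j=3: c = 27+6 = 33
n=3,j=4: c = 33+7 = 40
n=3,j=5: c = 40+8 = 48
n=4,j=2: c = 48+6 = 54
n=4,j=3: c = 54+7 = 61
n=4,j=4: c = 61+8 = 69
n=4,j=5: c = 69+9 = 78
n=5,j=2: c = 78+7 = 85
n=5,j=3: c = 85+8 = 93
n=5,j=4: c = 93+9 = 102
n=5,j=5: c = 102+10 = 112
n=6,j=2: c = 112+8 = 120
n=6,j=3: c = 120+9 = 129
n=6,j=4: c = 129+10 = 139
n=6,j=5: c = 139+11 = 150

150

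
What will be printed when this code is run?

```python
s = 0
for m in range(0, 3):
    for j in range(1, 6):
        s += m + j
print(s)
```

m=0,j=1: s = 0+1 = 1
m=0,j=2: s = 1+2 = 3
m=0,j=3: s = 3+3 = 6
m=0,j=4: s = 6+4 = 10
m=0,j=5: s = 10+5 = 15
m=1,j=1: s = 15+2 = 17
m=1,j=2: s = 17+3 = 20
m=1,j=3: s = 20+4 = 24
m=1,j=4: s = 24+5 = 29
m=1,j=5: s = 29+6 = 35
m=2,j=1: s = 35+3 = 38
m=2,j=2: s = 38+4 = 42
m=2,j=3: s = 42+5 = 47
m=2,j=4: s = 47+6 = 53
m=2,j=5: s = 53+7 = 60

60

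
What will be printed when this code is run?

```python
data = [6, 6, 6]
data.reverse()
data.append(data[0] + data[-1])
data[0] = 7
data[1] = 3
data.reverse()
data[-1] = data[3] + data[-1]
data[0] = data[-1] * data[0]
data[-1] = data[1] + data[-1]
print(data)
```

reverse → [6, 6, 6]
append data[0]+data[-1] = 6+6 = 12 → [6, 6, 6, 12]
data[0] = 7 → [7, 6, 6, 12]
data[1] = 3 → [7, 3, 6, 12]
reverse → [12, 6, 3, 7]
data[-1] = data[3]+data[-1] = 7+7 = 14 → [12, 6, 3, 14]
data[0] = data[-1]*data[0] = 14*12 = 168 → [168, 6, 3, 14]
data[-1] = data[1]+data[-1] = 6+14 = 20 → [168, 6, 3, 20]

[168, 6, 3, 20]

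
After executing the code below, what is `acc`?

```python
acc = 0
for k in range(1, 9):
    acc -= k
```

k=1: acc = 0-1 = -1
k=2: acc = (-1)-2 = -3
k=3: acc = (-3)-3 = -6
k=4: acc = (-6)-4 = -10
k=5: acc = (-10)-5 = -15
k=6: acc = (-15)-6 = -21
k=7: acc = (-21)-7 = -28
k=8: acc = (-28)-8 = -36

-36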